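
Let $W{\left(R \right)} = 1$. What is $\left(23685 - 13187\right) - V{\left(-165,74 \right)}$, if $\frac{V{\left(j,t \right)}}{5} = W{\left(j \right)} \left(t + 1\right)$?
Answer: $10123$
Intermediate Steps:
$V{\left(j,t \right)} = 5 + 5 t$ ($V{\left(j,t \right)} = 5 \cdot 1 \left(t + 1\right) = 5 \cdot 1 \left(1 + t\right) = 5 \left(1 + t\right) = 5 + 5 t$)
$\left(23685 - 13187\right) - V{\left(-165,74 \right)} = \left(23685 - 13187\right) - \left(5 + 5 \cdot 74\right) = \left(23685 - 13187\right) - \left(5 + 370\right) = 10498 - 375 = 10123$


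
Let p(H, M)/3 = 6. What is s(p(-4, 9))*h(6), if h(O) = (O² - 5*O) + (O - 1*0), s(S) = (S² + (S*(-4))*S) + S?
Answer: -11448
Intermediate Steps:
p(H, M) = 18 (p(H, M) = 3*6 = 18)
s(S) = S - 3*S² (s(S) = (S² + (-4*S)*S) + S = (S² - 4*S²) + S = -3*S² + S = S - 3*S²)
h(O) = O² - 4*O (h(O) = (O² - 5*O) + (O + 0) = (O² - 5*O) + O = O² - 4*O)
s(p(-4, 9))*h(6) = (18*(1 - 3*18))*(6*(-4 + 6)) = (18*(1 - 54))*(6*2) = (18*(-53))*12 = -954*12 = -11448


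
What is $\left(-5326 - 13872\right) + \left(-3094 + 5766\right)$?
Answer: $-16526$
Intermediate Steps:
$\left(-5326 - 13872\right) + \left(-3094 + 5766\right) = -19198 + 2672 = -16526$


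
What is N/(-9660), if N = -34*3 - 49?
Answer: 151/9660 ≈ 0.015631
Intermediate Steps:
N = -151 (N = -102 - 49 = -151)
N/(-9660) = -151/(-9660) = -151*(-1/9660) = 151/9660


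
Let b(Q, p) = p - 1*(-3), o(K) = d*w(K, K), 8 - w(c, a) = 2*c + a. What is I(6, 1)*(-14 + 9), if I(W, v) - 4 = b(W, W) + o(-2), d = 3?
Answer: -275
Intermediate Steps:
w(c, a) = 8 - a - 2*c (w(c, a) = 8 - (2*c + a) = 8 - (a + 2*c) = 8 + (-a - 2*c) = 8 - a - 2*c)
o(K) = 24 - 9*K (o(K) = 3*(8 - K - 2*K) = 3*(8 - 3*K) = 24 - 9*K)
b(Q, p) = 3 + p (b(Q, p) = p + 3 = 3 + p)
I(W, v) = 49 + W (I(W, v) = 4 + ((3 + W) + (24 - 9*(-2))) = 4 + ((3 + W) + (24 + 18)) = 4 + ((3 + W) + 42) = 4 + (45 + W) = 49 + W)
I(6, 1)*(-14 + 9) = (49 + 6)*(-14 + 9) = 55*(-5) = -275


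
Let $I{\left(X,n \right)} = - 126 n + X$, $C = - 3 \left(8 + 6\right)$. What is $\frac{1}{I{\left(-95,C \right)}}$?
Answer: $\frac{1}{5197} \approx 0.00019242$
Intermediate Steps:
$C = -42$ ($C = \left(-3\right) 14 = -42$)
$I{\left(X,n \right)} = X - 126 n$
$\frac{1}{I{\left(-95,C \right)}} = \frac{1}{-95 - -5292} = \frac{1}{-95 + 5292} = \frac{1}{5197}$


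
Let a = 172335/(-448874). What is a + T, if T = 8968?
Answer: 4025329697/448874 ≈ 8967.6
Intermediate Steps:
a = -172335/448874 (a = 172335*(-1/448874) = -172335/448874 ≈ -0.38393)
a + T = -172335/448874 + 8968 = 4025329697/448874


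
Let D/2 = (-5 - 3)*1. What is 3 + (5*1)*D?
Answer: -77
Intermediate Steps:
D = -16 (D = 2*((-5 - 3)*1) = 2*(-8*1) = 2*(-8) = -16)
3 + (5*1)*D = 3 + (5*1)*(-16) = 3 + 5*(-16) = 3 - 80 = -77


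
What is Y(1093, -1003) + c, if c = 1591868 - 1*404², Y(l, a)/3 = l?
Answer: 1431931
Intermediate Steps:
Y(l, a) = 3*l
c = 1428652 (c = 1591868 - 1*163216 = 1591868 - 163216 = 1428652)
Y(1093, -1003) + c = 3*1093 + 1428652 = 3279 + 1428652 = 1431931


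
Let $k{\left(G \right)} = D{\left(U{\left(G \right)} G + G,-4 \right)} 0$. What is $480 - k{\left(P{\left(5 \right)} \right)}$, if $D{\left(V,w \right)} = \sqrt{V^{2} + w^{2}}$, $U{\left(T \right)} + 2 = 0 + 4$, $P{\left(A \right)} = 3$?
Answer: $480$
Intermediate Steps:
$U{\left(T \right)} = 2$ ($U{\left(T \right)} = -2 + \left(0 + 4\right) = -2 + 4 = 2$)
$k{\left(G \right)} = 0$ ($k{\left(G \right)} = \sqrt{\left(2 G + G\right)^{2} + \left(-4\right)^{2}} \cdot 0 = \sqrt{\left(3 G\right)^{2} + 16} \cdot 0 = \sqrt{9 G^{2} + 16} \cdot 0 = \sqrt{16 + 9 G^{2}} \cdot 0 = 0$)
$480 - k{\left(P{\left(5 \right)} \right)} = 480 - 0 = 480 + 0 = 480$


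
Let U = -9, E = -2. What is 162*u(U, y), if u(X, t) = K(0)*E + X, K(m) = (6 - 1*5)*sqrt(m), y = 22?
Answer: -1458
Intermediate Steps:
K(m) = sqrt(m) (K(m) = (6 - 5)*sqrt(m) = 1*sqrt(m) = sqrt(m))
u(X, t) = X (u(X, t) = sqrt(0)*(-2) + X = 0*(-2) + X = 0 + X = X)
162*u(U, y) = 162*(-9) = -1458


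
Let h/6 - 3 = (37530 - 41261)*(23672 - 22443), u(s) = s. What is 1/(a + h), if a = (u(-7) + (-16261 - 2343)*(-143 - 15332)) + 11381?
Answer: 1/260395898 ≈ 3.8403e-9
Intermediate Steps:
a = 287908274 (a = (-7 + (-16261 - 2343)*(-143 - 15332)) + 11381 = (-7 - 18604*(-15475)) + 11381 = (-7 + 287896900) + 11381 = 287896893 + 11381 = 287908274)
h = -27512376 (h = 18 + 6*((37530 - 41261)*(23672 - 22443)) = 18 + 6*(-3731*1229) = 18 + 6*(-4585399) = 18 - 27512394 = -27512376)
1/(a + h) = 1/(287908274 - 27512376) = 1/260395898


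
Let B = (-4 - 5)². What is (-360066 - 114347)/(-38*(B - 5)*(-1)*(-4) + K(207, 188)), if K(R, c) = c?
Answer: 474413/11364 ≈ 41.747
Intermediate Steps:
B = 81 (B = (-9)² = 81)
(-360066 - 114347)/(-38*(B - 5)*(-1)*(-4) + K(207, 188)) = (-360066 - 114347)/(-38*(81 - 5)*(-1)*(-4) + 188) = -474413/(-2888*(-1)*(-4) + 188) = -474413/(-38*(-76)*(-4) + 188) = -474413/(2888*(-4) + 188) = -474413/(-11552 + 188) = -474413/(-11364) = -474413*(-1/11364) = 474413/11364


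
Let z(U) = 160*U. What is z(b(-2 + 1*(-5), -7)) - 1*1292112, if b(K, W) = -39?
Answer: -1298352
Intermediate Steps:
z(b(-2 + 1*(-5), -7)) - 1*1292112 = 160*(-39) - 1*1292112 = -6240 - 1292112 = -1298352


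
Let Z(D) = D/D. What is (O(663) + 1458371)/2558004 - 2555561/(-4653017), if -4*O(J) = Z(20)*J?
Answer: 53288756311933/47609744392272 ≈ 1.1193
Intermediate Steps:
Z(D) = 1
O(J) = -J/4
(O(663) + 1458371)/2558004 - 2555561/(-4653017) = (-¼*663 + 1458371)/2558004 - 2555561/(-4653017) = (-663/4 + 1458371)*(1/2558004) - 2555561*(-1/4653017) = (5832821/4)*(1/2558004) + 2555561/4653017 = 5832821/10232016 + 2555561/4653017 = 53288756311933/47609744392272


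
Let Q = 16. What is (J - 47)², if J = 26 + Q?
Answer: 25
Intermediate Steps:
J = 42 (J = 26 + 16 = 42)
(J - 47)² = (42 - 47)² = (-5)² = 25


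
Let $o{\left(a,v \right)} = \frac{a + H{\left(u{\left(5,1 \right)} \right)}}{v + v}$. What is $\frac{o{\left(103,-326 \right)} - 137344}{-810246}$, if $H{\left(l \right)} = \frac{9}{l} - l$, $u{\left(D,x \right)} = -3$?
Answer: $\frac{89548391}{528280392} \approx 0.16951$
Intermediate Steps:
$H{\left(l \right)} = - l + \frac{9}{l}$
$o{\left(a,v \right)} = \frac{a}{2 v}$ ($o{\left(a,v \right)} = \frac{a + \left(\left(-1\right) \left(-3\right) + \frac{9}{-3}\right)}{v + v} = \frac{a + \left(3 + 9 \left(- \frac{1}{3}\right)\right)}{2 v} = \left(a + \left(3 - 3\right)\right) \frac{1}{2 v} = \left(a + 0\right) \frac{1}{2 v} = a \frac{1}{2 v} = \frac{a}{2 v}$)
$\frac{o{\left(103,-326 \right)} - 137344}{-810246} = \frac{\frac{1}{2} \cdot 103 \frac{1}{-326} - 137344}{-810246} = \left(\frac{1}{2} \cdot 103 \left(- \frac{1}{326}\right) - 137344\right) \left(- \frac{1}{810246}\right) = \left(- \frac{103}{652} - 137344\right) \left(- \frac{1}{810246}\right) = \left(- \frac{89548391}{652}\right) \left(- \frac{1}{810246}\right) = \frac{89548391}{528280392}$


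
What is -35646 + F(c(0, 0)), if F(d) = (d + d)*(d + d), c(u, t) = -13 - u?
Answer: -34970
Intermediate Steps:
F(d) = 4*d**2 (F(d) = (2*d)*(2*d) = 4*d**2)
-35646 + F(c(0, 0)) = -35646 + 4*(-13 - 1*0)**2 = -35646 + 4*(-13 + 0)**2 = -35646 + 4*(-13)**2 = -35646 + 4*169 = -35646 + 676 = -34970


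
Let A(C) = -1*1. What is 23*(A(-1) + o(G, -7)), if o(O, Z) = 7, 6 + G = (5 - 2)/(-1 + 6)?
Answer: 138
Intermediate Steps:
G = -27/5 (G = -6 + (5 - 2)/(-1 + 6) = -6 + 3/5 = -6 + 3*(⅕) = -6 + ⅗ = -27/5 ≈ -5.4000)
A(C) = -1
23*(A(-1) + o(G, -7)) = 23*(-1 + 7) = 23*6 = 138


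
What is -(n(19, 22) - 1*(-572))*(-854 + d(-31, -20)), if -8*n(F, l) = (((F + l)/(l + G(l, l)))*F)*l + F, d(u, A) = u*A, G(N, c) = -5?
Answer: 7058727/68 ≈ 1.0380e+5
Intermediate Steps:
d(u, A) = A*u
n(F, l) = -F/8 - F*l*(F + l)/(8*(-5 + l)) (n(F, l) = -((((F + l)/(l - 5))*F)*l + F)/8 = -((((F + l)/(-5 + l))*F)*l + F)/8 = -((F*(F + l)/(-5 + l))*l + F)/8 = -(F*l*(F + l)/(-5 + l) + F)/8 = -(F + F*l*(F + l)/(-5 + l))/8 = -F/8 - F*l*(F + l)/(8*(-5 + l)))
-(n(19, 22) - 1*(-572))*(-854 + d(-31, -20)) = -((⅛)*19*(5 - 1*22 - 1*22² - 1*19*22)/(-5 + 22) - 1*(-572))*(-854 - 20*(-31)) = -((⅛)*19*(5 - 22 - 1*484 - 418)/17 + 572)*(-854 + 620) = -((⅛)*19*(1/17)*(5 - 22 - 484 - 418) + 572)*(-234) = -((⅛)*19*(1/17)*(-919) + 572)*(-234) = -(-17461/136 + 572)*(-234) = -60331*(-234)/136 = -1*(-7058727/68) = 7058727/68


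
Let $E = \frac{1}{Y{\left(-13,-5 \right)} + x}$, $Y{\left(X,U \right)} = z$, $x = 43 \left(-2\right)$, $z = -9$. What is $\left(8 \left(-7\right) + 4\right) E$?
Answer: $\frac{52}{95} \approx 0.54737$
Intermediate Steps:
$x = -86$
$Y{\left(X,U \right)} = -9$
$E = - \frac{1}{95}$ ($E = \frac{1}{-9 - 86} = \frac{1}{-95} = - \frac{1}{95} \approx -0.010526$)
$\left(8 \left(-7\right) + 4\right) E = \left(8 \left(-7\right) + 4\right) \left(- \frac{1}{95}\right) = \left(-56 + 4\right) \left(- \frac{1}{95}\right) = \left(-52\right) \left(- \frac{1}{95}\right) = \frac{52}{95}$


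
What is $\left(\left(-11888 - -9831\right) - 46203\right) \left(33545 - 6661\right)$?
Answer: $-1297421840$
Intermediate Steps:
$\left(\left(-11888 - -9831\right) - 46203\right) \left(33545 - 6661\right) = \left(\left(-11888 + 9831\right) - 46203\right) 26884 = \left(-2057 - 46203\right) 26884 = \left(-48260\right) 26884 = -1297421840$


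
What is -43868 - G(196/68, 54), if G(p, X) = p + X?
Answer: -746723/17 ≈ -43925.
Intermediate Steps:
G(p, X) = X + p
-43868 - G(196/68, 54) = -43868 - (54 + 196/68) = -43868 - (54 + 196*(1/68)) = -43868 - (54 + 49/17) = -43868 - 1*967/17 = -43868 - 967/17 = -746723/17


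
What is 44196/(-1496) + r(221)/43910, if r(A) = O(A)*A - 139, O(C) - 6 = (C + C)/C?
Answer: -121138086/4105585 ≈ -29.506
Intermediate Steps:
O(C) = 8 (O(C) = 6 + (C + C)/C = 6 + (2*C)/C = 6 + 2 = 8)
r(A) = -139 + 8*A (r(A) = 8*A - 139 = -139 + 8*A)
44196/(-1496) + r(221)/43910 = 44196/(-1496) + (-139 + 8*221)/43910 = 44196*(-1/1496) + (-139 + 1768)*(1/43910) = -11049/374 + 1629*(1/43910) = -11049/374 + 1629/43910 = -121138086/4105585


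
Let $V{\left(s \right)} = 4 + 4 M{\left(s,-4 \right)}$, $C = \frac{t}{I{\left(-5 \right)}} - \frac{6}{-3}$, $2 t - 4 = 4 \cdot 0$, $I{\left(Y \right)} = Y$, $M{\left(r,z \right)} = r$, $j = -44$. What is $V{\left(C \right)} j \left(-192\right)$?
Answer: $\frac{439296}{5} \approx 87859.0$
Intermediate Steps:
$t = 2$ ($t = 2 + \frac{4 \cdot 0}{2} = 2 + \frac{1}{2} \cdot 0 = 2 + 0 = 2$)
$C = \frac{8}{5}$ ($C = \frac{2}{-5} - \frac{6}{-3} = 2 \left(- \frac{1}{5}\right) - -2 = - \frac{2}{5} + 2 = \frac{8}{5} \approx 1.6$)
$V{\left(s \right)} = 4 + 4 s$
$V{\left(C \right)} j \left(-192\right) = \left(4 + 4 \cdot \frac{8}{5}\right) \left(-44\right) \left(-192\right) = \left(4 + \frac{32}{5}\right) \left(-44\right) \left(-192\right) = \frac{52}{5} \left(-44\right) \left(-192\right) = \left(- \frac{2288}{5}\right) \left(-192\right) = \frac{439296}{5}$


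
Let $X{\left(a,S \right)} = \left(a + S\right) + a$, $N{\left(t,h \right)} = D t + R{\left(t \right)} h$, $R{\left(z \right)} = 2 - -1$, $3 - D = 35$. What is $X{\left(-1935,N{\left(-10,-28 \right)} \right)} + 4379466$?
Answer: $4375832$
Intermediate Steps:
$D = -32$ ($D = 3 - 35 = -32$)
$R{\left(z \right)} = 3$ ($R{\left(z \right)} = 2 + 1 = 3$)
$N{\left(t,h \right)} = - 32 t + 3 h$
$X{\left(a,S \right)} = S + 2 a$ ($X{\left(a,S \right)} = \left(S + a\right) + a = S + 2 a$)
$X{\left(-1935,N{\left(-10,-28 \right)} \right)} + 4379466 = \left(\left(\left(-32\right) \left(-10\right) + 3 \left(-28\right)\right) + 2 \left(-1935\right)\right) + 4379466 = \left(\left(320 - 84\right) - 3870\right) + 4379466 = \left(236 - 3870\right) + 4379466 = -3634 + 4379466 = 4375832$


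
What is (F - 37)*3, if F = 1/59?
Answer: -6546/59 ≈ -110.95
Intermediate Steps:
F = 1/59 ≈ 0.016949
(F - 37)*3 = (1/59 - 37)*3 = -2182/59*3 = -6546/59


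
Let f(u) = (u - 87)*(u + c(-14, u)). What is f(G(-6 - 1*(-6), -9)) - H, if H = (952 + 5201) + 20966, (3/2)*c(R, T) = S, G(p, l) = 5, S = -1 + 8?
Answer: -83735/3 ≈ -27912.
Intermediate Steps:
S = 7
c(R, T) = 14/3 (c(R, T) = (2/3)*7 = 14/3)
f(u) = (-87 + u)*(14/3 + u) (f(u) = (u - 87)*(u + 14/3) = (-87 + u)*(14/3 + u))
H = 27119 (H = 6153 + 20966 = 27119)
f(G(-6 - 1*(-6), -9)) - H = (-406 + 5**2 - 247/3*5) - 1*27119 = (-406 + 25 - 1235/3) - 27119 = -2378/3 - 27119 = -83735/3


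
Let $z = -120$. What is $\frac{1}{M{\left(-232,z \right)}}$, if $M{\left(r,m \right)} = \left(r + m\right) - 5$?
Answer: $- \frac{1}{357} \approx -0.0028011$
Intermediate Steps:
$M{\left(r,m \right)} = -5 + m + r$ ($M{\left(r,m \right)} = \left(m + r\right) - 5 = -5 + m + r$)
$\frac{1}{M{\left(-232,z \right)}} = \frac{1}{-5 - 120 - 232} = \frac{1}{-357} = - \frac{1}{357}$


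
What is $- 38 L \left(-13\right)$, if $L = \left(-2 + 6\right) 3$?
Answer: $5928$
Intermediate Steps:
$L = 12$ ($L = 4 \cdot 3 = 12$)
$- 38 L \left(-13\right) = \left(-38\right) 12 \left(-13\right) = \left(-456\right) \left(-13\right) = 5928$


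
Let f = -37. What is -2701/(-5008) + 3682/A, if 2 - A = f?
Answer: 18544795/195312 ≈ 94.950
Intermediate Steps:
A = 39 (A = 2 - 1*(-37) = 2 + 37 = 39)
-2701/(-5008) + 3682/A = -2701/(-5008) + 3682/39 = -2701*(-1/5008) + 3682*(1/39) = 2701/5008 + 3682/39 = 18544795/195312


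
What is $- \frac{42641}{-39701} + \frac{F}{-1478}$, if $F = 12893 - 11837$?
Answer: $\frac{10549571}{29339039} \approx 0.35957$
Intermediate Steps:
$F = 1056$
$- \frac{42641}{-39701} + \frac{F}{-1478} = - \frac{42641}{-39701} + \frac{1056}{-1478} = \left(-42641\right) \left(- \frac{1}{39701}\right) + 1056 \left(- \frac{1}{1478}\right) = \frac{42641}{39701} - \frac{528}{739} = \frac{10549571}{29339039}$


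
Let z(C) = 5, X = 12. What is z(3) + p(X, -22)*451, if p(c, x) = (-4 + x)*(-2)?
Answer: 23457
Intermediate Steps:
p(c, x) = 8 - 2*x
z(3) + p(X, -22)*451 = 5 + (8 - 2*(-22))*451 = 5 + (8 + 44)*451 = 5 + 52*451 = 5 + 23452 = 23457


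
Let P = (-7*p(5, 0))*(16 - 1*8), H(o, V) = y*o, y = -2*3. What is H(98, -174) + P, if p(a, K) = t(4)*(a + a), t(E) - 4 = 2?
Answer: -3948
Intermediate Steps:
t(E) = 6 (t(E) = 4 + 2 = 6)
y = -6
p(a, K) = 12*a (p(a, K) = 6*(a + a) = 6*(2*a) = 12*a)
H(o, V) = -6*o
P = -3360 (P = (-84*5)*(16 - 1*8) = (-7*60)*(16 - 8) = -420*8 = -3360)
H(98, -174) + P = -6*98 - 3360 = -588 - 3360 = -3948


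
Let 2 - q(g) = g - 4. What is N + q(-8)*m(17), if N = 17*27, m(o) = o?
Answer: 697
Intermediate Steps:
q(g) = 6 - g (q(g) = 2 - (g - 4) = 2 - (-4 + g) = 2 + (4 - g) = 6 - g)
N = 459
N + q(-8)*m(17) = 459 + (6 - 1*(-8))*17 = 459 + (6 + 8)*17 = 459 + 14*17 = 459 + 238 = 697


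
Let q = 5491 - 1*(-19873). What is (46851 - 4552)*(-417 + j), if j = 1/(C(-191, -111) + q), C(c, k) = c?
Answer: -444018524860/25173 ≈ -1.7639e+7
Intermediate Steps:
q = 25364 (q = 5491 + 19873 = 25364)
j = 1/25173 (j = 1/(-191 + 25364) = 1/25173 ≈ 3.9725e-5)
(46851 - 4552)*(-417 + j) = (46851 - 4552)*(-417 + 1/25173) = 42299*(-10497140/25173) = -444018524860/25173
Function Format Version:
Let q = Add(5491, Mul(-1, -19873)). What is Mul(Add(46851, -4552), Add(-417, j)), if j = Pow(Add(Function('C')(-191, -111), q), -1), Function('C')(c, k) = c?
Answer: Rational(-444018524860, 25173) ≈ -1.7639e+7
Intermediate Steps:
q = 25364 (q = Add(5491, 19873) = 25364)
j = Rational(1, 25173) (j = Pow(Add(-191, 25364), -1) = Pow(25173, -1) = Rational(1, 25173) ≈ 3.9725e-5)
Mul(Add(46851, -4552), Add(-417, j)) = Mul(Add(46851, -4552), Add(-417, Rational(1, 25173))) = Mul(42299, Rational(-10497140, 25173)) = Rational(-444018524860, 25173)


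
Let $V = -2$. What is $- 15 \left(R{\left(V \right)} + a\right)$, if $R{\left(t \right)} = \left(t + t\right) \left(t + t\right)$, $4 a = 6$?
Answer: $- \frac{525}{2} \approx -262.5$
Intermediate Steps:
$a = \frac{3}{2}$ ($a = \frac{1}{4} \cdot 6 = \frac{3}{2} \approx 1.5$)
$R{\left(t \right)} = 4 t^{2}$ ($R{\left(t \right)} = 2 t 2 t = 4 t^{2}$)
$- 15 \left(R{\left(V \right)} + a\right) = - 15 \left(4 \left(-2\right)^{2} + \frac{3}{2}\right) = - 15 \left(4 \cdot 4 + \frac{3}{2}\right) = - 15 \left(16 + \frac{3}{2}\right) = \left(-15\right) \frac{35}{2} = - \frac{525}{2}$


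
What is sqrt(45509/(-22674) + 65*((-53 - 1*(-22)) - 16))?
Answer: I*sqrt(1571638764246)/22674 ≈ 55.29*I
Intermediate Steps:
sqrt(45509/(-22674) + 65*((-53 - 1*(-22)) - 16)) = sqrt(45509*(-1/22674) + 65*((-53 + 22) - 16)) = sqrt(-45509/22674 + 65*(-31 - 16)) = sqrt(-45509/22674 + 65*(-47)) = sqrt(-45509/22674 - 3055) = sqrt(-69314579/22674) = I*sqrt(1571638764246)/22674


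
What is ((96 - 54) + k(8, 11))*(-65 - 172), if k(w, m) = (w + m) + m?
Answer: -17064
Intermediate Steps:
k(w, m) = w + 2*m (k(w, m) = (m + w) + m = w + 2*m)
((96 - 54) + k(8, 11))*(-65 - 172) = ((96 - 54) + (8 + 2*11))*(-65 - 172) = (42 + (8 + 22))*(-237) = (42 + 30)*(-237) = 72*(-237) = -17064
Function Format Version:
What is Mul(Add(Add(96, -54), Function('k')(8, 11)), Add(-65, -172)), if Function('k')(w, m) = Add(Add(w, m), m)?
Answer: -17064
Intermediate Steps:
Function('k')(w, m) = Add(w, Mul(2, m)) (Function('k')(w, m) = Add(Add(m, w), m) = Add(w, Mul(2, m)))
Mul(Add(Add(96, -54), Function('k')(8, 11)), Add(-65, -172)) = Mul(Add(Add(96, -54), Add(8, Mul(2, 11))), Add(-65, -172)) = Mul(Add(42, Add(8, 22)), -237) = Mul(Add(42, 30), -237) = Mul(72, -237) = -17064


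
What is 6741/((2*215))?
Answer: 6741/430 ≈ 15.677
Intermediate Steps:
6741/((2*215)) = 6741/430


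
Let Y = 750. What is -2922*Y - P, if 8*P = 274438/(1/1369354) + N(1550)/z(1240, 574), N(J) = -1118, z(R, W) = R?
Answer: -233008589131681/4960 ≈ -4.6978e+10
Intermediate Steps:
P = 232997719291681/4960 (P = (274438/(1/1369354) - 1118/1240)/8 = (274438/(1/1369354) - 1118*1/1240)/8 = (274438*1369354 - 559/620)/8 = (375802773052 - 559/620)/8 = (⅛)*(232997719291681/620) = 232997719291681/4960 ≈ 4.6975e+10)
-2922*Y - P = -2922*750 - 1*232997719291681/4960 = -2191500 - 232997719291681/4960 = -233008589131681/4960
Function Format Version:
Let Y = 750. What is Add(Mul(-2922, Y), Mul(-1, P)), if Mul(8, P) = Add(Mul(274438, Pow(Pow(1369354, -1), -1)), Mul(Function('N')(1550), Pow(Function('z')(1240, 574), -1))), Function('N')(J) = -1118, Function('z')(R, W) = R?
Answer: Rational(-233008589131681, 4960) ≈ -4.6978e+10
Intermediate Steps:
P = Rational(232997719291681, 4960) (P = Mul(Rational(1, 8), Add(Mul(274438, Pow(Pow(1369354, -1), -1)), Mul(-1118, Pow(1240, -1)))) = Mul(Rational(1, 8), Add(Mul(274438, Pow(Rational(1, 1369354), -1)), Mul(-1118, Rational(1, 1240)))) = Mul(Rational(1, 8), Add(Mul(274438, 1369354), Rational(-559, 620))) = Mul(Rational(1, 8), Add(375802773052, Rational(-559, 620))) = Mul(Rational(1, 8), Rational(232997719291681, 620)) = Rational(232997719291681, 4960) ≈ 4.6975e+10)
Add(Mul(-2922, Y), Mul(-1, P)) = Add(Mul(-2922, 750), Mul(-1, Rational(232997719291681, 4960))) = Add(-2191500, Rational(-232997719291681, 4960)) = Rational(-233008589131681, 4960)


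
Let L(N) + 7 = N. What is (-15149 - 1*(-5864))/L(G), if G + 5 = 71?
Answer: -9285/59 ≈ -157.37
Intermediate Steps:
G = 66 (G = -5 + 71 = 66)
L(N) = -7 + N
(-15149 - 1*(-5864))/L(G) = (-15149 - 1*(-5864))/(-7 + 66) = (-15149 + 5864)/59 = -9285*1/59 = -9285/59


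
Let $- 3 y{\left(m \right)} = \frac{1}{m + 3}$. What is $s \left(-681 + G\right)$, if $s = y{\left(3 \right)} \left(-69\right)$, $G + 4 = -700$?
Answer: $- \frac{31855}{6} \approx -5309.2$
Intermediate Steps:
$G = -704$ ($G = -4 - 700 = -704$)
$y{\left(m \right)} = - \frac{1}{3 \left(3 + m\right)}$ ($y{\left(m \right)} = - \frac{1}{3 \left(m + 3\right)} = - \frac{1}{3 \left(3 + m\right)}$)
$s = \frac{23}{6}$ ($s = - \frac{1}{9 + 3 \cdot 3} \left(-69\right) = - \frac{1}{9 + 9} \left(-69\right) = - \frac{1}{18} \left(-69\right) = \left(-1\right) \frac{1}{18} \left(-69\right) = \left(- \frac{1}{18}\right) \left(-69\right) = \frac{23}{6} \approx 3.8333$)
$s \left(-681 + G\right) = \frac{23 \left(-681 - 704\right)}{6} = \frac{23}{6} \left(-1385\right) = - \frac{31855}{6}$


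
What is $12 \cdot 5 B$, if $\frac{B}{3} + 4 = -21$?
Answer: $-4500$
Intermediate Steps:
$B = -75$ ($B = -12 + 3 \left(-21\right) = -12 - 63 = -75$)
$12 \cdot 5 B = 12 \cdot 5 \left(-75\right) = 60 \left(-75\right) = -4500$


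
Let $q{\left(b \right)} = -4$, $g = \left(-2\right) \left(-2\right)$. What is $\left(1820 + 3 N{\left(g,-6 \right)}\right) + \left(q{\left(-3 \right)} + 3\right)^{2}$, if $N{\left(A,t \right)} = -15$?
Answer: $1776$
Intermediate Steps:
$g = 4$
$\left(1820 + 3 N{\left(g,-6 \right)}\right) + \left(q{\left(-3 \right)} + 3\right)^{2} = \left(1820 + 3 \left(-15\right)\right) + \left(-4 + 3\right)^{2} = \left(1820 - 45\right) + \left(-1\right)^{2} = 1775 + 1 = 1776$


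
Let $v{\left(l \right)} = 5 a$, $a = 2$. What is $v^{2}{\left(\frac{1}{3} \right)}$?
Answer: $100$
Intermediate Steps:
$v{\left(l \right)} = 10$ ($v{\left(l \right)} = 5 \cdot 2 = 10$)
$v^{2}{\left(\frac{1}{3} \right)} = 10^{2} = 100$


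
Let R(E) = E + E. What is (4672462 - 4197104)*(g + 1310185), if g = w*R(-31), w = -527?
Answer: 638338768522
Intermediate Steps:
R(E) = 2*E
g = 32674 (g = -1054*(-31) = -527*(-62) = 32674)
(4672462 - 4197104)*(g + 1310185) = (4672462 - 4197104)*(32674 + 1310185) = 475358*1342859 = 638338768522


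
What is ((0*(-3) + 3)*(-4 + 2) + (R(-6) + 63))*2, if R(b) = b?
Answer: 102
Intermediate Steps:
((0*(-3) + 3)*(-4 + 2) + (R(-6) + 63))*2 = ((0*(-3) + 3)*(-4 + 2) + (-6 + 63))*2 = ((0 + 3)*(-2) + 57)*2 = (3*(-2) + 57)*2 = (-6 + 57)*2 = 51*2 = 102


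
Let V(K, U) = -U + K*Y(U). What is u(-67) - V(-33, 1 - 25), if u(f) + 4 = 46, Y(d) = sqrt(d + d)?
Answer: 18 + 132*I*sqrt(3) ≈ 18.0 + 228.63*I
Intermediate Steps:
Y(d) = sqrt(2)*sqrt(d) (Y(d) = sqrt(2*d) = sqrt(2)*sqrt(d))
V(K, U) = -U + K*sqrt(2)*sqrt(U) (V(K, U) = -U + K*(sqrt(2)*sqrt(U)) = -U + K*sqrt(2)*sqrt(U))
u(f) = 42 (u(f) = -4 + 46 = 42)
u(-67) - V(-33, 1 - 25) = 42 - (-(1 - 25) - 33*sqrt(2)*sqrt(1 - 25)) = 42 - (-1*(-24) - 33*sqrt(2)*sqrt(-24)) = 42 - (24 - 33*sqrt(2)*2*I*sqrt(6)) = 42 - (24 - 132*I*sqrt(3)) = 42 + (-24 + 132*I*sqrt(3)) = 18 + 132*I*sqrt(3)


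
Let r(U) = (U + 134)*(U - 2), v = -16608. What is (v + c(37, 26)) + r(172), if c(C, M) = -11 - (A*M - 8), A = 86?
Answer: 33173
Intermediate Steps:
c(C, M) = -3 - 86*M (c(C, M) = -11 - (86*M - 8) = -11 - (-8 + 86*M) = -11 + (8 - 86*M) = -3 - 86*M)
r(U) = (-2 + U)*(134 + U) (r(U) = (134 + U)*(-2 + U) = (-2 + U)*(134 + U))
(v + c(37, 26)) + r(172) = (-16608 + (-3 - 86*26)) + (-268 + 172² + 132*172) = (-16608 + (-3 - 2236)) + (-268 + 29584 + 22704) = (-16608 - 2239) + 52020 = -18847 + 52020 = 33173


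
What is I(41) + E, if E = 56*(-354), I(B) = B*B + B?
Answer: -18102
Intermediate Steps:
I(B) = B + B² (I(B) = B² + B = B + B²)
E = -19824
I(41) + E = 41*(1 + 41) - 19824 = 41*42 - 19824 = 1722 - 19824 = -18102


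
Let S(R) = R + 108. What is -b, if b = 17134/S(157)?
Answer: -17134/265 ≈ -64.657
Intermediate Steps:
S(R) = 108 + R
b = 17134/265 (b = 17134/(108 + 157) = 17134/265 ≈ 64.657)
-b = -1*17134/265 = -17134/265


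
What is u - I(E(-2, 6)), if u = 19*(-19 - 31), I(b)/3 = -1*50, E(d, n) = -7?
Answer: -800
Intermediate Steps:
I(b) = -150 (I(b) = 3*(-1*50) = 3*(-50) = -150)
u = -950 (u = 19*(-50) = -950)
u - I(E(-2, 6)) = -950 - 1*(-150) = -950 + 150 = -800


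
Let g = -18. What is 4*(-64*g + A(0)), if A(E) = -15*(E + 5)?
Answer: 4308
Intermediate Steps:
A(E) = -75 - 15*E (A(E) = -15*(5 + E) = -75 - 15*E)
4*(-64*g + A(0)) = 4*(-64*(-18) + (-75 - 15*0)) = 4*(1152 + (-75 + 0)) = 4*(1152 - 75) = 4*1077 = 4308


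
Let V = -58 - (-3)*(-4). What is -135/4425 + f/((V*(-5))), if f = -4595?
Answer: -54347/4130 ≈ -13.159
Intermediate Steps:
V = -70 (V = -58 - 1*12 = -58 - 12 = -70)
-135/4425 + f/((V*(-5))) = -135/4425 - 4595/((-70*(-5))) = -135*1/4425 - 4595/350 = -9/295 - 4595*1/350 = -9/295 - 919/70 = -54347/4130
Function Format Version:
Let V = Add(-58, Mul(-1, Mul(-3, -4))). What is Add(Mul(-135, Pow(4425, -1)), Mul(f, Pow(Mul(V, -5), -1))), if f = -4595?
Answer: Rational(-54347, 4130) ≈ -13.159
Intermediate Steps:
V = -70 (V = Add(-58, Mul(-1, 12)) = Add(-58, -12) = -70)
Add(Mul(-135, Pow(4425, -1)), Mul(f, Pow(Mul(V, -5), -1))) = Add(Mul(-135, Pow(4425, -1)), Mul(-4595, Pow(Mul(-70, -5), -1))) = Add(Mul(-135, Rational(1, 4425)), Mul(-4595, Pow(350, -1))) = Add(Rational(-9, 295), Mul(-4595, Rational(1, 350))) = Add(Rational(-9, 295), Rational(-919, 70)) = Rational(-54347, 4130)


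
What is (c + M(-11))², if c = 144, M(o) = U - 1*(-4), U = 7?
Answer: 24025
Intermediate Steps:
M(o) = 11 (M(o) = 7 - 1*(-4) = 7 + 4 = 11)
(c + M(-11))² = (144 + 11)² = 155² = 24025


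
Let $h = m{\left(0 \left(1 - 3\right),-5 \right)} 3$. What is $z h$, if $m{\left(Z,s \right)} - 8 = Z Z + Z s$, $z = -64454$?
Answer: $-1546896$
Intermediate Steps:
$m{\left(Z,s \right)} = 8 + Z^{2} + Z s$ ($m{\left(Z,s \right)} = 8 + \left(Z Z + Z s\right) = 8 + \left(Z^{2} + Z s\right) = 8 + Z^{2} + Z s$)
$h = 24$ ($h = \left(8 + \left(0 \left(1 - 3\right)\right)^{2} + 0 \left(1 - 3\right) \left(-5\right)\right) 3 = \left(8 + \left(0 \left(-2\right)\right)^{2} + 0 \left(-2\right) \left(-5\right)\right) 3 = \left(8 + 0^{2} + 0 \left(-5\right)\right) 3 = \left(8 + 0 + 0\right) 3 = 8 \cdot 3 = 24$)
$z h = \left(-64454\right) 24 = -1546896$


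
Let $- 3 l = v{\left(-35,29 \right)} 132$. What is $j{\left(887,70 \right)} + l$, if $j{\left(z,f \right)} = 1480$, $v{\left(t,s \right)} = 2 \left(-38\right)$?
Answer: $4824$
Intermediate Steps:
$v{\left(t,s \right)} = -76$
$l = 3344$ ($l = - \frac{\left(-76\right) 132}{3} = \left(- \frac{1}{3}\right) \left(-10032\right) = 3344$)
$j{\left(887,70 \right)} + l = 1480 + 3344 = 4824$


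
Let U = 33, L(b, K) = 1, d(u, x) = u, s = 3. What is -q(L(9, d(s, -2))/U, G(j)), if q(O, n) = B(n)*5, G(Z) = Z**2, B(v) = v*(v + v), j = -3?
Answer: -810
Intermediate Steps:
B(v) = 2*v**2 (B(v) = v*(2*v) = 2*v**2)
q(O, n) = 10*n**2 (q(O, n) = (2*n**2)*5 = 10*n**2)
-q(L(9, d(s, -2))/U, G(j)) = -10*((-3)**2)**2 = -10*9**2 = -10*81 = -1*810 = -810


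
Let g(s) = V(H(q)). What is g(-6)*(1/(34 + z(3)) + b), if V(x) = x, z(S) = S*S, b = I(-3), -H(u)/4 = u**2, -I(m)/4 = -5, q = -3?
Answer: -30996/43 ≈ -720.84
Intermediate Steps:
I(m) = 20 (I(m) = -4*(-5) = 20)
H(u) = -4*u**2
b = 20
z(S) = S**2
g(s) = -36 (g(s) = -4*(-3)**2 = -4*9 = -36)
g(-6)*(1/(34 + z(3)) + b) = -36*(1/(34 + 3**2) + 20) = -36*(1/(34 + 9) + 20) = -36*(1/43 + 20) = -36*861/43 = -30996/43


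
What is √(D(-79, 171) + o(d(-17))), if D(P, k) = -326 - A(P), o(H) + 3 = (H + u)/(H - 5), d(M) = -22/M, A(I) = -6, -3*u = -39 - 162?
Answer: I*√16730/7 ≈ 18.478*I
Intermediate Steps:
u = 67 (u = -(-39 - 162)/3 = -⅓*(-201) = 67)
o(H) = -3 + (67 + H)/(-5 + H) (o(H) = -3 + (H + 67)/(H - 5) = -3 + (67 + H)/(-5 + H))
D(P, k) = -320 (D(P, k) = -326 - 1*(-6) = -326 + 6 = -320)
√(D(-79, 171) + o(d(-17))) = √(-320 + 2*(41 - (-22)/(-17))/(-5 - 22/(-17))) = √(-320 + 2*(41 - (-22)*(-1)/17)/(-5 - 22*(-1/17))) = √(-320 + 2*(41 - 1*22/17)/(-5 + 22/17)) = √(-320 + 2*(41 - 22/17)/(-63/17)) = √(-320 + 2*(-17/63)*(675/17)) = √(-320 - 150/7) = √(-2390/7) = I*√16730/7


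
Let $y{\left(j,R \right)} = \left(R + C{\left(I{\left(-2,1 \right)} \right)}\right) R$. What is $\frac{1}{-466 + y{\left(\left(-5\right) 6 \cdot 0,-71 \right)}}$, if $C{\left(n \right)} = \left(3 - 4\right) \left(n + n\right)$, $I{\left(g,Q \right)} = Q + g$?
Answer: $\frac{1}{4433} \approx 0.00022558$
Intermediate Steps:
$C{\left(n \right)} = - 2 n$
$y{\left(j,R \right)} = R \left(2 + R\right)$ ($y{\left(j,R \right)} = \left(R - 2 \left(1 - 2\right)\right) R = \left(R - -2\right) R = \left(R + 2\right) R = \left(2 + R\right) R = R \left(2 + R\right)$)
$\frac{1}{-466 + y{\left(\left(-5\right) 6 \cdot 0,-71 \right)}} = \frac{1}{-466 - 71 \left(2 - 71\right)} = \frac{1}{-466 - -4899} = \frac{1}{-466 + 4899} = \frac{1}{4433}$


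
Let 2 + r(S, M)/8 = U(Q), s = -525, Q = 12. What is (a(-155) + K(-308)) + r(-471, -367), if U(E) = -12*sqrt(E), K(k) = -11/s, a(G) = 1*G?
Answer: -89764/525 - 192*sqrt(3) ≈ -503.53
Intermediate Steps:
a(G) = G
K(k) = 11/525 (K(k) = -11/(-525) = -11*(-1/525) = 11/525)
r(S, M) = -16 - 192*sqrt(3) (r(S, M) = -16 + 8*(-24*sqrt(3)) = -16 - 192*sqrt(3))
(a(-155) + K(-308)) + r(-471, -367) = (-155 + 11/525) + (-16 - 192*sqrt(3)) = -81364/525 + (-16 - 192*sqrt(3)) = -89764/525 - 192*sqrt(3)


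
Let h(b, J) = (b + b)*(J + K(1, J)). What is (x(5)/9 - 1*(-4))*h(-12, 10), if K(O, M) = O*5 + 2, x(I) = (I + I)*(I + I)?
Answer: -18496/3 ≈ -6165.3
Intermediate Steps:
x(I) = 4*I² (x(I) = (2*I)*(2*I) = 4*I²)
K(O, M) = 2 + 5*O (K(O, M) = 5*O + 2 = 2 + 5*O)
h(b, J) = 2*b*(7 + J) (h(b, J) = (b + b)*(J + (2 + 5*1)) = (2*b)*(J + (2 + 5)) = (2*b)*(J + 7) = (2*b)*(7 + J) = 2*b*(7 + J))
(x(5)/9 - 1*(-4))*h(-12, 10) = ((4*5²)/9 - 1*(-4))*(2*(-12)*(7 + 10)) = ((4*25)*(⅑) + 4)*(2*(-12)*17) = (100*(⅑) + 4)*(-408) = (100/9 + 4)*(-408) = (136/9)*(-408) = -18496/3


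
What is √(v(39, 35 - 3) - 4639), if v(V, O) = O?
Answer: I*√4607 ≈ 67.875*I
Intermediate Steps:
√(v(39, 35 - 3) - 4639) = √((35 - 3) - 4639) = √(32 - 4639) = √(-4607) = I*√4607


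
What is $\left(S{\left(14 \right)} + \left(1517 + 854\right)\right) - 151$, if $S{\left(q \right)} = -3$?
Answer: $2217$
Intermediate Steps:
$\left(S{\left(14 \right)} + \left(1517 + 854\right)\right) - 151 = \left(-3 + \left(1517 + 854\right)\right) - 151 = \left(-3 + 2371\right) - 151 = 2368 - 151 = 2217$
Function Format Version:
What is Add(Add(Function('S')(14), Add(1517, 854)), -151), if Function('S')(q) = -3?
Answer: 2217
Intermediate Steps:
Add(Add(Function('S')(14), Add(1517, 854)), -151) = Add(Add(-3, Add(1517, 854)), -151) = Add(Add(-3, 2371), -151) = Add(2368, -151) = 2217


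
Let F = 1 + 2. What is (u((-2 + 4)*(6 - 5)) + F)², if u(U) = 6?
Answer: 81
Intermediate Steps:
F = 3
(u((-2 + 4)*(6 - 5)) + F)² = (6 + 3)² = 9² = 81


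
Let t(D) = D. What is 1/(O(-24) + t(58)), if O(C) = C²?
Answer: 1/634 ≈ 0.0015773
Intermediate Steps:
1/(O(-24) + t(58)) = 1/((-24)² + 58) = 1/(576 + 58) = 1/634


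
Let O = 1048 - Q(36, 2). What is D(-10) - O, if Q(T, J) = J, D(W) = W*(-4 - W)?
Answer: -1106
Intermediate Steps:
O = 1046 (O = 1048 - 1*2 = 1048 - 2 = 1046)
D(-10) - O = -1*(-10)*(4 - 10) - 1*1046 = -1*(-10)*(-6) - 1046 = -60 - 1046 = -1106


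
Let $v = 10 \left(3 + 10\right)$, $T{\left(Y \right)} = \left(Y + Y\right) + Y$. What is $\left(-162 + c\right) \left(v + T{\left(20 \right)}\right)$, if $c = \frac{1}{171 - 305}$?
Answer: $- \frac{2062355}{67} \approx -30781.0$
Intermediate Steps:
$c = - \frac{1}{134}$ ($c = \frac{1}{-134} = - \frac{1}{134} \approx -0.0074627$)
$T{\left(Y \right)} = 3 Y$ ($T{\left(Y \right)} = 2 Y + Y = 3 Y$)
$v = 130$ ($v = 10 \cdot 13 = 130$)
$\left(-162 + c\right) \left(v + T{\left(20 \right)}\right) = \left(-162 - \frac{1}{134}\right) \left(130 + 3 \cdot 20\right) = - \frac{21709 \left(130 + 60\right)}{134} = \left(- \frac{21709}{134}\right) 190 = - \frac{2062355}{67}$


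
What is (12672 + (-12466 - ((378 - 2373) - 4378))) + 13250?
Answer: 19829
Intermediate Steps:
(12672 + (-12466 - ((378 - 2373) - 4378))) + 13250 = (12672 + (-12466 - (-1995 - 4378))) + 13250 = (12672 + (-12466 - 1*(-6373))) + 13250 = (12672 + (-12466 + 6373)) + 13250 = (12672 - 6093) + 13250 = 6579 + 13250 = 19829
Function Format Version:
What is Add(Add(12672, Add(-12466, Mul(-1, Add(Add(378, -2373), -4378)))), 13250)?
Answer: 19829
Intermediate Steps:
Add(Add(12672, Add(-12466, Mul(-1, Add(Add(378, -2373), -4378)))), 13250) = Add(Add(12672, Add(-12466, Mul(-1, Add(-1995, -4378)))), 13250) = Add(Add(12672, Add(-12466, Mul(-1, -6373))), 13250) = Add(Add(12672, Add(-12466, 6373)), 13250) = Add(Add(12672, -6093), 13250) = Add(6579, 13250) = 19829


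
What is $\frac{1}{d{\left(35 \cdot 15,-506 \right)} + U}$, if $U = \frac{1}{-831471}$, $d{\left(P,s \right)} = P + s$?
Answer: $\frac{831471}{15797948} \approx 0.052632$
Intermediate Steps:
$U = - \frac{1}{831471} \approx -1.2027 \cdot 10^{-6}$
$\frac{1}{d{\left(35 \cdot 15,-506 \right)} + U} = \frac{1}{\left(35 \cdot 15 - 506\right) - \frac{1}{831471}} = \frac{1}{\left(525 - 506\right) - \frac{1}{831471}} = \frac{1}{19 - \frac{1}{831471}} = \frac{1}{\frac{15797948}{831471}} = \frac{831471}{15797948}$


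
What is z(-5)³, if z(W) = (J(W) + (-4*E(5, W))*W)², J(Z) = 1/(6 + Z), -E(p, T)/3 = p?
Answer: 714540961348201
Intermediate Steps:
E(p, T) = -3*p
z(W) = (1/(6 + W) + 60*W)² (z(W) = (1/(6 + W) + (-(-12)*5)*W)² = (1/(6 + W) + (-4*(-15))*W)² = (1/(6 + W) + 60*W)²)
z(-5)³ = ((1 + 60*(-5)*(6 - 5))²/(6 - 5)²)³ = ((1 + 60*(-5)*1)²/1²)³ = ((1 - 300)²*1)³ = ((-299)²*1)³ = (89401*1)³ = 89401³ = 714540961348201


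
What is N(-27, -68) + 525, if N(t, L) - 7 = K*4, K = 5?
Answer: 552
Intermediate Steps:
N(t, L) = 27 (N(t, L) = 7 + 5*4 = 7 + 20 = 27)
N(-27, -68) + 525 = 27 + 525 = 552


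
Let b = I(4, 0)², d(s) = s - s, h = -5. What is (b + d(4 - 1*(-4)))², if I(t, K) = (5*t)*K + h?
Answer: 625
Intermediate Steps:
I(t, K) = -5 + 5*K*t (I(t, K) = (5*t)*K - 5 = 5*K*t - 5 = -5 + 5*K*t)
d(s) = 0
b = 25 (b = (-5 + 5*0*4)² = (-5 + 0)² = (-5)² = 25)
(b + d(4 - 1*(-4)))² = (25 + 0)² = 25² = 625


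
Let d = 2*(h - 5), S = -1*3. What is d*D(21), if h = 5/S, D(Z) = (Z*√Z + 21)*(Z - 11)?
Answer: -2800 - 2800*√21 ≈ -15631.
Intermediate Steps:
S = -3
D(Z) = (-11 + Z)*(21 + Z^(3/2)) (D(Z) = (Z^(3/2) + 21)*(-11 + Z) = (21 + Z^(3/2))*(-11 + Z) = (-11 + Z)*(21 + Z^(3/2)))
h = -5/3 (h = 5/(-3) = 5*(-⅓) = -5/3 ≈ -1.6667)
d = -40/3 (d = 2*(-5/3 - 5) = 2*(-20/3) = -40/3 ≈ -13.333)
d*D(21) = -40*(-231 + 21^(5/2) - 231*√21 + 21*21)/3 = -40*(-231 + 441*√21 - 231*√21 + 441)/3 = -40*(210 + 210*√21)/3 = -2800 - 2800*√21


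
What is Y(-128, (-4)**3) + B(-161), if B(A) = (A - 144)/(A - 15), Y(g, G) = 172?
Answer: 30577/176 ≈ 173.73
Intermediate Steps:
B(A) = (-144 + A)/(-15 + A)
Y(-128, (-4)**3) + B(-161) = 172 + (-144 - 161)/(-15 - 161) = 172 - 305/(-176) = 172 - 1/176*(-305) = 172 + 305/176 = 30577/176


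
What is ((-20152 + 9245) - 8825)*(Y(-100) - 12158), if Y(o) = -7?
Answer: 240039780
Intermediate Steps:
((-20152 + 9245) - 8825)*(Y(-100) - 12158) = ((-20152 + 9245) - 8825)*(-7 - 12158) = (-10907 - 8825)*(-12165) = -19732*(-12165) = 240039780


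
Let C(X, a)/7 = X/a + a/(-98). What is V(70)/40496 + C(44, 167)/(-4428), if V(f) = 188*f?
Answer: 2858246509/8734197528 ≈ 0.32725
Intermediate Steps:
C(X, a) = -a/14 + 7*X/a (C(X, a) = 7*(X/a + a/(-98)) = 7*(X/a + a*(-1/98)) = 7*(X/a - a/98) = 7*(-a/98 + X/a) = -a/14 + 7*X/a)
V(70)/40496 + C(44, 167)/(-4428) = (188*70)/40496 + (-1/14*167 + 7*44/167)/(-4428) = 13160*(1/40496) + (-167/14 + 7*44*(1/167))*(-1/4428) = 1645/5062 + (-167/14 + 308/167)*(-1/4428) = 1645/5062 - 23577/2338*(-1/4428) = 1645/5062 + 7859/3450888 = 2858246509/8734197528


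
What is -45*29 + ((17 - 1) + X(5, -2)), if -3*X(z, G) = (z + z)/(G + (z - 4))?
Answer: -3857/3 ≈ -1285.7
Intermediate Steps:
X(z, G) = -2*z/(3*(-4 + G + z)) (X(z, G) = -(z + z)/(3*(G + (z - 4))) = -2*z/(3*(G + (-4 + z))) = -2*z/(3*(-4 + G + z)))
-45*29 + ((17 - 1) + X(5, -2)) = -45*29 + ((17 - 1) - 2*5/(-12 + 3*(-2) + 3*5)) = -1305 + (16 - 2*5/(-12 - 6 + 15)) = -1305 + (16 - 2*5/(-3)) = -1305 + (16 - 2*5*(-1/3)) = -1305 + (16 + 10/3) = -1305 + 58/3 = -3857/3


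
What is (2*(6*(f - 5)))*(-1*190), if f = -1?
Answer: 13680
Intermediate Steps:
(2*(6*(f - 5)))*(-1*190) = (2*(6*(-1 - 5)))*(-1*190) = (2*(6*(-6)))*(-190) = (2*(-36))*(-190) = -72*(-190) = 13680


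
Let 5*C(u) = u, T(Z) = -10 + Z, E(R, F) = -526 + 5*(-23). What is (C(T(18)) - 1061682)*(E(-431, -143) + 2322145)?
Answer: -12323476476608/5 ≈ -2.4647e+12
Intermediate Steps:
E(R, F) = -641 (E(R, F) = -526 - 115 = -641)
C(u) = u/5
(C(T(18)) - 1061682)*(E(-431, -143) + 2322145) = ((-10 + 18)/5 - 1061682)*(-641 + 2322145) = ((⅕)*8 - 1061682)*2321504 = (8/5 - 1061682)*2321504 = -5308402/5*2321504 = -12323476476608/5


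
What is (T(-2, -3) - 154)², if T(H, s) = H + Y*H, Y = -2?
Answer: 23104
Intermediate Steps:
T(H, s) = -H (T(H, s) = H - 2*H = -H)
(T(-2, -3) - 154)² = (-1*(-2) - 154)² = (2 - 154)² = (-152)² = 23104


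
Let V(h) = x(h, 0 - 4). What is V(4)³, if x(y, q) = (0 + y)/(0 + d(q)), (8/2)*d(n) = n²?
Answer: 1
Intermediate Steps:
d(n) = n²/4
x(y, q) = 4*y/q² (x(y, q) = (0 + y)/(0 + q²/4) = y/((q²/4)) = y*(4/q²) = 4*y/q²)
V(h) = h/4 (V(h) = 4*h/(0 - 4)² = 4*h/(-4)² = 4*h*(1/16) = h/4)
V(4)³ = ((¼)*4)³ = 1³ = 1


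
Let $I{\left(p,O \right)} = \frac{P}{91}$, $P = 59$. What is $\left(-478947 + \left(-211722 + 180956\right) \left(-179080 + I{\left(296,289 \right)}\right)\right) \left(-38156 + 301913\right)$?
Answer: $\frac{10171402222050501}{7} \approx 1.4531 \cdot 10^{15}$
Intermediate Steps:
$I{\left(p,O \right)} = \frac{59}{91}$
$\left(-478947 + \left(-211722 + 180956\right) \left(-179080 + I{\left(296,289 \right)}\right)\right) \left(-38156 + 301913\right) = \left(-478947 + \left(-211722 + 180956\right) \left(-179080 + \frac{59}{91}\right)\right) \left(-38156 + 301913\right) = \left(-478947 - - \frac{501369535286}{91}\right) 263757 = \left(-478947 + \frac{501369535286}{91}\right) 263757 = \frac{501325951109}{91} \cdot 263757 = \frac{10171402222050501}{7}$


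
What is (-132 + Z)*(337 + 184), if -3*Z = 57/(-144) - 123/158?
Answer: -780030259/11376 ≈ -68568.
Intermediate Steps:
Z = 4453/11376 (Z = -(57/(-144) - 123/158)/3 = -(57*(-1/144) - 123*1/158)/3 = -(-19/48 - 123/158)/3 = -⅓*(-4453/3792) = 4453/11376 ≈ 0.39144)
(-132 + Z)*(337 + 184) = (-132 + 4453/11376)*(337 + 184) = -1497179/11376*521 = -780030259/11376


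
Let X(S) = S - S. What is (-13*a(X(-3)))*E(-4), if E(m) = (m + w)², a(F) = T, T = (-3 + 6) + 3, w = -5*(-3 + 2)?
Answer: -78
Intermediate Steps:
X(S) = 0
w = 5 (w = -5*(-1) = 5)
T = 6 (T = 3 + 3 = 6)
a(F) = 6
E(m) = (5 + m)² (E(m) = (m + 5)² = (5 + m)²)
(-13*a(X(-3)))*E(-4) = (-13*6)*(5 - 4)² = -78*1² = -78*1 = -78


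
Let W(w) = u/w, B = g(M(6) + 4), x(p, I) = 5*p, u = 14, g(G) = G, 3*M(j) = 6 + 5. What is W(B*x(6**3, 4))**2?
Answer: 49/17139600 ≈ 2.8589e-6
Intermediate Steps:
M(j) = 11/3 (M(j) = (6 + 5)/3 = (1/3)*11 = 11/3)
B = 23/3 (B = 11/3 + 4 = 23/3 ≈ 7.6667)
W(w) = 14/w
W(B*x(6**3, 4))**2 = (14/((23*(5*6**3)/3)))**2 = (14/((23*(5*216)/3)))**2 = (14/(((23/3)*1080)))**2 = (14/8280)**2 = (14*(1/8280))**2 = (7/4140)**2 = 49/17139600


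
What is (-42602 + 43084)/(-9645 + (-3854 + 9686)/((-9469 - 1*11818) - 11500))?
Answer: -1755926/35137383 ≈ -0.049973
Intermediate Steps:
(-42602 + 43084)/(-9645 + (-3854 + 9686)/((-9469 - 1*11818) - 11500)) = 482/(-9645 + 5832/((-9469 - 11818) - 11500)) = 482/(-9645 + 5832/(-21287 - 11500)) = 482/(-9645 + 5832/(-32787)) = 482/(-9645 + 5832*(-1/32787)) = 482/(-9645 - 648/3643) = 482/(-35137383/3643) = 482*(-3643/35137383) = -1755926/35137383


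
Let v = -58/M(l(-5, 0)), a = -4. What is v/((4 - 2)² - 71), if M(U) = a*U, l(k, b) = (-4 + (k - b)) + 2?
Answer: 29/938 ≈ 0.030917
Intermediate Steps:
l(k, b) = -2 + k - b (l(k, b) = (-4 + k - b) + 2 = -2 + k - b)
M(U) = -4*U
v = -29/14 (v = -58*(-1/(4*(-2 - 5 - 1*0))) = -58*(-1/(4*(-2 - 5 + 0))) = -58/((-4*(-7))) = -58/28 = -58*1/28 = -29/14 ≈ -2.0714)
v/((4 - 2)² - 71) = -29/14/((4 - 2)² - 71) = -29/14/(2² - 71) = -29/14/(4 - 71) = -29/14/(-67) = -1/67*(-29/14) = 29/938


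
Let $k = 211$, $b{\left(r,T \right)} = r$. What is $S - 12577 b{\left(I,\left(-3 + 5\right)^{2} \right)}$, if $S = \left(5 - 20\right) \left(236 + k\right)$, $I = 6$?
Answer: $-82167$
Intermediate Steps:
$S = -6705$ ($S = \left(5 - 20\right) \left(236 + 211\right) = \left(5 - 20\right) 447 = \left(-15\right) 447 = -6705$)
$S - 12577 b{\left(I,\left(-3 + 5\right)^{2} \right)} = -6705 - 75462 = -82167$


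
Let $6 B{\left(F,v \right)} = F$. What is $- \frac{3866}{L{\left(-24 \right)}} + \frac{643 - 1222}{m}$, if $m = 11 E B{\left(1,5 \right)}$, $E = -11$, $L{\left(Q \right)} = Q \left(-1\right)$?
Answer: $- \frac{192205}{1452} \approx -132.37$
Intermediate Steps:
$B{\left(F,v \right)} = \frac{F}{6}$
$L{\left(Q \right)} = - Q$
$m = - \frac{121}{6}$ ($m = 11 \left(-11\right) \frac{1}{6} \cdot 1 = \left(-121\right) \frac{1}{6} = - \frac{121}{6} \approx -20.167$)
$- \frac{3866}{L{\left(-24 \right)}} + \frac{643 - 1222}{m} = - \frac{3866}{\left(-1\right) \left(-24\right)} + \frac{643 - 1222}{- \frac{121}{6}} = - \frac{3866}{24} + \left(643 - 1222\right) \left(- \frac{6}{121}\right) = \left(-3866\right) \frac{1}{24} - - \frac{3474}{121} = - \frac{1933}{12} + \frac{3474}{121} = - \frac{192205}{1452}$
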